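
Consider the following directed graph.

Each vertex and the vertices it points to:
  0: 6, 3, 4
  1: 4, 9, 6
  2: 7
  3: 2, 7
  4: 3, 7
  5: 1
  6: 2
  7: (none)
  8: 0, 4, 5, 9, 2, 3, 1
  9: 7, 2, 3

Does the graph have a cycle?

DFS with white/gray/black marking, starting from 7:
7 gray
7 black
0 gray
  6 gray
    2 gray
      2→7: 7 black — skip
    2 black
  6 black
  3 gray
    3→2: 2 black — skip
    3→7: 7 black — skip
  3 black
  4 gray
    4→3: 3 black — skip
    4→7: 7 black — skip
  4 black
0 black
1 gray
  1→4: 4 black — skip
  9 gray
    9→7: 7 black — skip
    9→2: 2 black — skip
    9→3: 3 black — skip
  9 black
  1→6: 6 black — skip
1 black
5 gray
  5→1: 1 black — skip
5 black
8 gray
  8→0: 0 black — skip
  8→4: 4 black — skip
  8→5: 5 black — skip
  8→9: 9 black — skip
  8→2: 2 black — skip
  8→3: 3 black — skip
  8→1: 1 black — skip
8 black
Every edge goes to a white or black vertex — no back edge, so the graph is acyclic.

No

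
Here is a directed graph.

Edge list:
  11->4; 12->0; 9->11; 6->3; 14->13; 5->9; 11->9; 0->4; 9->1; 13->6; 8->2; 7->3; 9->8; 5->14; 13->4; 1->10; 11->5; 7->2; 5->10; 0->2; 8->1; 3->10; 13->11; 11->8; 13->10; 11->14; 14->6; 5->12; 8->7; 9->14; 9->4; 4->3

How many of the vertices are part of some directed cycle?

5

A vertex is on a directed cycle iff it belongs to a strongly connected component of size ≥ 2 (or has a self-loop).
The vertices on cycles are {5, 9, 11, 13, 14} — 5 in total.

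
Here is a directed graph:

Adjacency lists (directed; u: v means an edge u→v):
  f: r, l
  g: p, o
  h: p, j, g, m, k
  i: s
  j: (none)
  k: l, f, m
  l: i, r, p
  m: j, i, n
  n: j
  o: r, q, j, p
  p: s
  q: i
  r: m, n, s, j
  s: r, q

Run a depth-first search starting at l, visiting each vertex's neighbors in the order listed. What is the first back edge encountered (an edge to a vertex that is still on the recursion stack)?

DFS from l (visiting each vertex's neighbors in the order listed); mark gray on enter, black on exit:
l gray
  i gray
    s gray
      r gray
        m gray
          j gray
          j black
          m→i: i is gray → back edge
First back edge: m → i.

m->i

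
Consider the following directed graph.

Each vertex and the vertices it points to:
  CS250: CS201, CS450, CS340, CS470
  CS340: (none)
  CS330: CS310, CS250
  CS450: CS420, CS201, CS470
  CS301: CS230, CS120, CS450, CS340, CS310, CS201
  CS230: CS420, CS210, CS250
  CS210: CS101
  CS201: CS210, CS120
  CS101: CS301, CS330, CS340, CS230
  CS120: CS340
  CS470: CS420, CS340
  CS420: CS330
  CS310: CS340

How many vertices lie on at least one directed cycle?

10

A vertex is on a directed cycle iff it belongs to a strongly connected component of size ≥ 2 (or has a self-loop).
The vertices on cycles are {CS101, CS201, CS210, CS230, CS250, CS301, CS330, CS420, CS450, CS470} — 10 in total.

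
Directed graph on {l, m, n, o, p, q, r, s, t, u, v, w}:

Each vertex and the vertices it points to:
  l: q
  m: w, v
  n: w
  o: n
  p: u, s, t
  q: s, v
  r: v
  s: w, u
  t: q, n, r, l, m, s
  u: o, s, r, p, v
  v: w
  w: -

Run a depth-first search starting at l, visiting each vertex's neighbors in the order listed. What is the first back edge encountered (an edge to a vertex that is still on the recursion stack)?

u→s

DFS from l (visiting each vertex's neighbors in the order listed); mark gray on enter, black on exit:
l gray
  q gray
    s gray
      w gray
      w black
      u gray
        o gray
          n gray
            n→w: w black — skip
          n black
        o black
        u→s: s is gray → back edge
First back edge: u → s.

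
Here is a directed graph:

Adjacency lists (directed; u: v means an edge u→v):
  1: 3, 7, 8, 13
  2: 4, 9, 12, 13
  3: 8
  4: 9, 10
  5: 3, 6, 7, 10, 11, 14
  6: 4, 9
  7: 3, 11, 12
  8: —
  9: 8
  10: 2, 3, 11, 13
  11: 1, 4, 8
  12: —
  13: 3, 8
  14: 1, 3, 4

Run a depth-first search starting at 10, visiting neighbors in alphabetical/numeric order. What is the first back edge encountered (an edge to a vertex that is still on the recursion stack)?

4→10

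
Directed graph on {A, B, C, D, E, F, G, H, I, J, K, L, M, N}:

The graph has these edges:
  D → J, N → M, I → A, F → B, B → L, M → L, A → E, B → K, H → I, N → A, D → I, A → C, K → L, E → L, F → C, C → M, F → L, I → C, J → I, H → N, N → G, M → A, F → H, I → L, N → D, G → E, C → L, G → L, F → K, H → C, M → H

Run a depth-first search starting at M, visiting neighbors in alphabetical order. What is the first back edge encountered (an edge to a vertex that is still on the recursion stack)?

DFS from M (visiting neighbors in alphabetical order); mark gray on enter, black on exit:
M gray
  A gray
    C gray
      L gray
      L black
      C→M: M is gray → back edge
First back edge: C → M.

C->M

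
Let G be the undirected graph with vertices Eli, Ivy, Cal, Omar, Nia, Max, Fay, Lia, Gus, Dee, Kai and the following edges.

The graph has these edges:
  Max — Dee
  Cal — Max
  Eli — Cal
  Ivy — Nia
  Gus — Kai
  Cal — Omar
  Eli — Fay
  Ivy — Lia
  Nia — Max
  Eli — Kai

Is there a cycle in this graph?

DFS, tracking each vertex's parent; an edge to a visited non-parent vertex closes a cycle.
Start from Nia:
visit Nia (parent –)
  visit Ivy (parent Nia)
    Ivy–Nia: parent, skip
    visit Lia (parent Ivy)
      Lia–Ivy: parent, skip
  visit Max (parent Nia)
    visit Cal (parent Max)
      visit Eli (parent Cal)
        Eli–Cal: parent, skip
        visit Fay (parent Eli)
          Fay–Eli: parent, skip
        visit Kai (parent Eli)
          Kai–Eli: parent, skip
          visit Gus (parent Kai)
            Gus–Kai: parent, skip
      Cal–Max: parent, skip
      visit Omar (parent Cal)
        Omar–Cal: parent, skip
    visit Dee (parent Max)
      Dee–Max: parent, skip
    Max–Nia: parent, skip
No non-parent visited neighbor found — the graph is a forest.

No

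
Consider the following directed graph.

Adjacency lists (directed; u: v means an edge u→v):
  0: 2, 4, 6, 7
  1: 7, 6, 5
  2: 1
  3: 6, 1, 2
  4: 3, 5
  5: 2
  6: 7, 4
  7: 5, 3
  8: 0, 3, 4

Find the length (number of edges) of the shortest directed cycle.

3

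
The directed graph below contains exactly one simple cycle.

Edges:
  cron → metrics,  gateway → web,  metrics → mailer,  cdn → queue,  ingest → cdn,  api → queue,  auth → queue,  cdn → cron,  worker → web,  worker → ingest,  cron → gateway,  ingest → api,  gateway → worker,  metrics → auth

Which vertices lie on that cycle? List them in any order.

cdn, cron, ingest, worker, gateway

DFS with gray/black marking from worker:
worker gray
  web gray
  web black
  ingest gray
    cdn gray
      queue gray
      queue black
      cron gray
        metrics gray
          mailer gray
          mailer black
          auth gray
            auth→queue: queue black — skip
          auth black
        metrics black
        gateway gray
          gateway→web: web black — skip
          gateway→worker: worker is gray → back edge
Back edge closes the cycle worker → ingest → cdn → cron → gateway → worker; its vertices are {cdn, cron, ingest, worker, gateway}.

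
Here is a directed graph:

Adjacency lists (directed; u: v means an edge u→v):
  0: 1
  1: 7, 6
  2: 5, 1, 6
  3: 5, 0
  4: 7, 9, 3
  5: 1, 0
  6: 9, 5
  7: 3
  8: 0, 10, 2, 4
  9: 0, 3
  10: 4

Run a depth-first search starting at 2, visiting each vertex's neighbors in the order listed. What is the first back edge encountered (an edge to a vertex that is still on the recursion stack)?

DFS from 2 (visiting each vertex's neighbors in the order listed); mark gray on enter, black on exit:
2 gray
  5 gray
    1 gray
      7 gray
        3 gray
          3→5: 5 is gray → back edge
First back edge: 3 → 5.

3→5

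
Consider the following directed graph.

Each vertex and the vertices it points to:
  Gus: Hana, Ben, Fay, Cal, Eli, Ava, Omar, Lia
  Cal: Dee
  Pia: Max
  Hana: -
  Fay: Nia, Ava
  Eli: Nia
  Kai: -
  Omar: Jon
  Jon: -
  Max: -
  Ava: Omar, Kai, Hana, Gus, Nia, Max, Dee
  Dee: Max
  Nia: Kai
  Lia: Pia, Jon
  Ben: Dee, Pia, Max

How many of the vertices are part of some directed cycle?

3

A vertex is on a directed cycle iff it belongs to a strongly connected component of size ≥ 2 (or has a self-loop).
The vertices on cycles are {Ava, Fay, Gus} — 3 in total.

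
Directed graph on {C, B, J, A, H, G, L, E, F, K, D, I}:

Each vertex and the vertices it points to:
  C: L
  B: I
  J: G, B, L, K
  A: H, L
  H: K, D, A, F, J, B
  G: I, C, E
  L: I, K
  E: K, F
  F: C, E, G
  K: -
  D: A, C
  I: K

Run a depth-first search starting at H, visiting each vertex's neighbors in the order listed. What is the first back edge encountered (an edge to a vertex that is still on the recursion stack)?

DFS from H (visiting each vertex's neighbors in the order listed); mark gray on enter, black on exit:
H gray
  K gray
  K black
  D gray
    A gray
      A→H: H is gray → back edge
First back edge: A → H.

A→H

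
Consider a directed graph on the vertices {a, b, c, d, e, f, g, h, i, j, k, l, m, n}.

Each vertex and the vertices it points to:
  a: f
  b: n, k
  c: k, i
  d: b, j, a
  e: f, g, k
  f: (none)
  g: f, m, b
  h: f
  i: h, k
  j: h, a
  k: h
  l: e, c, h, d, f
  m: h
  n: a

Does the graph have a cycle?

DFS with white/gray/black marking, starting from d:
d gray
  b gray
    n gray
      a gray
        f gray
        f black
      a black
    n black
    k gray
      h gray
        h→f: f black — skip
      h black
    k black
  b black
  j gray
    j→h: h black — skip
    j→a: a black — skip
  j black
  d→a: a black — skip
d black
c gray
  c→k: k black — skip
  i gray
    i→h: h black — skip
    i→k: k black — skip
  i black
c black
e gray
  e→f: f black — skip
  g gray
    g→f: f black — skip
    m gray
      m→h: h black — skip
    m black
    g→b: b black — skip
  g black
  e→k: k black — skip
e black
l gray
  l→e: e black — skip
  l→c: c black — skip
  l→h: h black — skip
  l→d: d black — skip
  l→f: f black — skip
l black
Every edge goes to a white or black vertex — no back edge, so the graph is acyclic.

No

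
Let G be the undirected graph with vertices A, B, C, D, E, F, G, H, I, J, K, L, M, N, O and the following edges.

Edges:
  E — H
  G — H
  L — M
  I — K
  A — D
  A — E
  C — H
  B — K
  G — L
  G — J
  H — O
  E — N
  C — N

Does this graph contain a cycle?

DFS, tracking each vertex's parent; an edge to a visited non-parent vertex closes a cycle.
Start from B:
visit B (parent –)
  visit K (parent B)
    visit I (parent K)
      I–K: parent, skip
    K–B: parent, skip
visit A (parent –)
  visit D (parent A)
    D–A: parent, skip
  visit E (parent A)
    visit H (parent E)
      visit G (parent H)
        visit L (parent G)
          visit M (parent L)
            M–L: parent, skip
          L–G: parent, skip
        G–H: parent, skip
        visit J (parent G)
          J–G: parent, skip
      H–E: parent, skip
      visit O (parent H)
        O–H: parent, skip
      visit C (parent H)
        C–H: parent, skip
        visit N (parent C)
          N–C: parent, skip
          N–E: E visited and ≠ parent → cycle
Cycle: E – H – C – N – E.

Yes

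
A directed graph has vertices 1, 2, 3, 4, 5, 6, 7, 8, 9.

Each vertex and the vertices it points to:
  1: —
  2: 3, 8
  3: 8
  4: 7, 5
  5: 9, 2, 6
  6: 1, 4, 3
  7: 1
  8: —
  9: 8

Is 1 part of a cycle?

No

1 lies on a cycle iff there is a path from 1 back to itself.
Exploring from 1, it never reaches itself; equivalently, its strongly connected component is a singleton.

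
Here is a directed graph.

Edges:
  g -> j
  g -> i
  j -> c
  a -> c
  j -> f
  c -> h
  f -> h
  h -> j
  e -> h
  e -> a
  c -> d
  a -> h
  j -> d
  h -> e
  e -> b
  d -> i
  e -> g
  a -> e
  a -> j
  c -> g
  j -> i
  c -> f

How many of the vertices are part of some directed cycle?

7

A vertex is on a directed cycle iff it belongs to a strongly connected component of size ≥ 2 (or has a self-loop).
The vertices on cycles are {a, c, e, f, g, h, j} — 7 in total.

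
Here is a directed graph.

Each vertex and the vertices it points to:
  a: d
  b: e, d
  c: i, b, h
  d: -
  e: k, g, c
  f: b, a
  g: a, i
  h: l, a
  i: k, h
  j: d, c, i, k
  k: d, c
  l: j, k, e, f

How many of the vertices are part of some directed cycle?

A vertex is on a directed cycle iff it belongs to a strongly connected component of size ≥ 2 (or has a self-loop).
The vertices on cycles are {b, c, e, f, g, h, i, j, k, l} — 10 in total.

10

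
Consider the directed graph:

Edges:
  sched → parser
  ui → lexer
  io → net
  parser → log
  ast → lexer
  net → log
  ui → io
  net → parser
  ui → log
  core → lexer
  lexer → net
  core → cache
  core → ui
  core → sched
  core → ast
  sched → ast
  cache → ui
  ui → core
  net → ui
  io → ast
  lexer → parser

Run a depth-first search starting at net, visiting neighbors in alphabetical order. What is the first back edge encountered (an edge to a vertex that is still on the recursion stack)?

lexer->net

DFS from net (visiting neighbors in alphabetical order); mark gray on enter, black on exit:
net gray
  log gray
  log black
  parser gray
    parser→log: log black — skip
  parser black
  ui gray
    core gray
      ast gray
        lexer gray
          lexer→net: net is gray → back edge
First back edge: lexer → net.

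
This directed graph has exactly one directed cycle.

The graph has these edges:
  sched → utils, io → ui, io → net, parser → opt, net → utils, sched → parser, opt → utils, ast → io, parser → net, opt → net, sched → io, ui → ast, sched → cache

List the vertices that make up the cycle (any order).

io, ui, ast

DFS with gray/black marking from io:
io gray
  ui gray
    ast gray
      ast→io: io is gray → back edge
Back edge closes the cycle io → ui → ast → io; its vertices are {io, ui, ast}.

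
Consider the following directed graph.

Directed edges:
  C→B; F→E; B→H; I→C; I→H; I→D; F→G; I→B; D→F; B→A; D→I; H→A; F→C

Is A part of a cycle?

No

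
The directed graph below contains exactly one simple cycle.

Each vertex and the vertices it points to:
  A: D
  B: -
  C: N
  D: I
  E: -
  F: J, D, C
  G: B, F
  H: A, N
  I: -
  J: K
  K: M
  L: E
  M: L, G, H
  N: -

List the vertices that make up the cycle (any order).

F, G, J, K, M

DFS with gray/black marking from M:
M gray
  L gray
    E gray
    E black
  L black
  G gray
    B gray
    B black
    F gray
      J gray
        K gray
          K→M: M is gray → back edge
Back edge closes the cycle M → G → F → J → K → M; its vertices are {F, G, J, K, M}.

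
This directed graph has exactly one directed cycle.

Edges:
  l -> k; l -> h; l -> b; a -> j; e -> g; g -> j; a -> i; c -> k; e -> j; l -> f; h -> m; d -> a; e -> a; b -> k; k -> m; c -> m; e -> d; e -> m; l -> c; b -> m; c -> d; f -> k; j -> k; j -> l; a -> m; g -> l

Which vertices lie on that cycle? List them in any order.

DFS with gray/black marking from d:
d gray
  a gray
    i gray
    i black
    m gray
    m black
    j gray
      k gray
        k→m: m black — skip
      k black
      l gray
        c gray
          c→d: d is gray → back edge
Back edge closes the cycle d → a → j → l → c → d; its vertices are {a, c, d, j, l}.

a, c, d, j, l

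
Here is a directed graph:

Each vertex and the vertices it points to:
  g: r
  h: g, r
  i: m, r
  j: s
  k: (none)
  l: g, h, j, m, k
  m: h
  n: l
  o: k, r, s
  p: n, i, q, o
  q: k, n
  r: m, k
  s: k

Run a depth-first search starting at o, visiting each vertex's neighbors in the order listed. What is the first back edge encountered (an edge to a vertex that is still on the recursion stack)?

g→r

DFS from o (visiting each vertex's neighbors in the order listed); mark gray on enter, black on exit:
o gray
  k gray
  k black
  r gray
    m gray
      h gray
        g gray
          g→r: r is gray → back edge
First back edge: g → r.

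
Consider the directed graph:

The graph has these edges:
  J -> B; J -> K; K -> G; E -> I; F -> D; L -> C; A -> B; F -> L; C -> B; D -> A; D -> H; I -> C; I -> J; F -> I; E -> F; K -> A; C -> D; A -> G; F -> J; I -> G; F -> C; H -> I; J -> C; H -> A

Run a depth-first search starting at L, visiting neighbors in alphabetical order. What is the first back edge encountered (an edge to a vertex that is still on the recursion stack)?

I→C

DFS from L (visiting neighbors in alphabetical order); mark gray on enter, black on exit:
L gray
  C gray
    B gray
    B black
    D gray
      A gray
        A→B: B black — skip
        G gray
        G black
      A black
      H gray
        H→A: A black — skip
        I gray
          I→C: C is gray → back edge
First back edge: I → C.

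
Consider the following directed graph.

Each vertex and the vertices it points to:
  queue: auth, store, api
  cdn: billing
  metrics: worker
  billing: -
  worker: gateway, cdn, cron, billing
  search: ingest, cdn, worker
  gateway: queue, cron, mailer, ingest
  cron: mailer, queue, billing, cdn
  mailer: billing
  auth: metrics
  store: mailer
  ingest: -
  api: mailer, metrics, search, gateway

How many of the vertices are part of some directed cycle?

8

A vertex is on a directed cycle iff it belongs to a strongly connected component of size ≥ 2 (or has a self-loop).
The vertices on cycles are {api, auth, cron, queue, search, worker, gateway, metrics} — 8 in total.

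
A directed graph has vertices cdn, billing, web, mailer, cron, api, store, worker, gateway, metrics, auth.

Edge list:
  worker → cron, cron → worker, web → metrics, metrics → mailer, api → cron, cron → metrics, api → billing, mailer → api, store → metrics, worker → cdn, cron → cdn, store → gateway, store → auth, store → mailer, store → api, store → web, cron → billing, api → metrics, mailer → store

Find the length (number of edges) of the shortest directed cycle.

For each vertex v, BFS finds the shortest path from v back to v.
The shortest such closed walk is mailer → store → mailer, length 2.

2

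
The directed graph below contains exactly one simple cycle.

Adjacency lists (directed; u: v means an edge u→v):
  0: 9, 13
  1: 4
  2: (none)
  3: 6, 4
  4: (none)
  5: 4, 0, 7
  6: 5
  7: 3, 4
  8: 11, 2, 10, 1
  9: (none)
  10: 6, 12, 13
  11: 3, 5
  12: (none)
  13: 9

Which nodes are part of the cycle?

DFS with gray/black marking from 6:
6 gray
  5 gray
    4 gray
    4 black
    0 gray
      9 gray
      9 black
      13 gray
        13→9: 9 black — skip
      13 black
    0 black
    7 gray
      3 gray
        3→6: 6 is gray → back edge
Back edge closes the cycle 6 → 5 → 7 → 3 → 6; its vertices are {3, 5, 6, 7}.

3, 5, 6, 7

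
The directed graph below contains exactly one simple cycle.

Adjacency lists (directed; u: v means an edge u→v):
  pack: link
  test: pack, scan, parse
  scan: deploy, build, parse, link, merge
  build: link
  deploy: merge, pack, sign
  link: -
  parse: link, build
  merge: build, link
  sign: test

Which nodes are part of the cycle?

DFS with gray/black marking from test:
test gray
  pack gray
    link gray
    link black
  pack black
  scan gray
    deploy gray
      merge gray
        build gray
          build→link: link black — skip
        build black
        merge→link: link black — skip
      merge black
      deploy→pack: pack black — skip
      sign gray
        sign→test: test is gray → back edge
Back edge closes the cycle test → scan → deploy → sign → test; its vertices are {scan, sign, test, deploy}.

scan, sign, test, deploy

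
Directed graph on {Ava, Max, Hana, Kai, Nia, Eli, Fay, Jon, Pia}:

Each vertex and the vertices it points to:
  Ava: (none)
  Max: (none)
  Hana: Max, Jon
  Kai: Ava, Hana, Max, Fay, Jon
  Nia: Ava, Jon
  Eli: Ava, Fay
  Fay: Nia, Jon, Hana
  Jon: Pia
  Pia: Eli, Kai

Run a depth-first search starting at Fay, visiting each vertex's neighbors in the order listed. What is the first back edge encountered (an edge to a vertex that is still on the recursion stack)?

DFS from Fay (visiting each vertex's neighbors in the order listed); mark gray on enter, black on exit:
Fay gray
  Nia gray
    Ava gray
    Ava black
    Jon gray
      Pia gray
        Eli gray
          Eli→Ava: Ava black — skip
          Eli→Fay: Fay is gray → back edge
First back edge: Eli → Fay.

Eli->Fay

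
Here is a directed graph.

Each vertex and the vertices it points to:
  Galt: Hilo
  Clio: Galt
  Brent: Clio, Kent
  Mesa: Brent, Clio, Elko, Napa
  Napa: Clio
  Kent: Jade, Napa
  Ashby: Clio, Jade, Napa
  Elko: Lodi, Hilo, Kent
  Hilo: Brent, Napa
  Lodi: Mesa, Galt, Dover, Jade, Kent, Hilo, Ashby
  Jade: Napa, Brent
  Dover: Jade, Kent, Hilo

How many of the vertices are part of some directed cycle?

10

A vertex is on a directed cycle iff it belongs to a strongly connected component of size ≥ 2 (or has a self-loop).
The vertices on cycles are {Clio, Elko, Galt, Hilo, Jade, Kent, Lodi, Mesa, Napa, Brent} — 10 in total.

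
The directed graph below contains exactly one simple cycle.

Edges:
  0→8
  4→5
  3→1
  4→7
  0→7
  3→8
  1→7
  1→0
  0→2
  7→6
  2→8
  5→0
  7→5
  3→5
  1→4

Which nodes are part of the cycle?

DFS with gray/black marking from 7:
7 gray
  5 gray
    0 gray
      0→7: 7 is gray → back edge
Back edge closes the cycle 7 → 5 → 0 → 7; its vertices are {0, 5, 7}.

0, 5, 7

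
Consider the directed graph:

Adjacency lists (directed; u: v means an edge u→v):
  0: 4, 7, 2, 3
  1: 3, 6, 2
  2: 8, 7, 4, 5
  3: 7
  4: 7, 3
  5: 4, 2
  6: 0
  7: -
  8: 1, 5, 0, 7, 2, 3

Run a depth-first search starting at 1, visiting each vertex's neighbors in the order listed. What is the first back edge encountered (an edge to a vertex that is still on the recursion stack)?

DFS from 1 (visiting each vertex's neighbors in the order listed); mark gray on enter, black on exit:
1 gray
  3 gray
    7 gray
    7 black
  3 black
  6 gray
    0 gray
      4 gray
        4→7: 7 black — skip
        4→3: 3 black — skip
      4 black
      0→7: 7 black — skip
      2 gray
        8 gray
          8→1: 1 is gray → back edge
First back edge: 8 → 1.

8→1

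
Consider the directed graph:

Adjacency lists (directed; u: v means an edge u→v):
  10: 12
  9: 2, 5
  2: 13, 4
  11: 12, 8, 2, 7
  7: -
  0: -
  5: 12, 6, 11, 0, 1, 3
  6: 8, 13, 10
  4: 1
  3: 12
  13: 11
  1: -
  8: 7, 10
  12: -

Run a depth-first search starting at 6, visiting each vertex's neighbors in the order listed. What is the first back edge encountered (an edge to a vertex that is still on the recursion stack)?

2->13

DFS from 6 (visiting each vertex's neighbors in the order listed); mark gray on enter, black on exit:
6 gray
  8 gray
    7 gray
    7 black
    10 gray
      12 gray
      12 black
    10 black
  8 black
  13 gray
    11 gray
      11→12: 12 black — skip
      11→8: 8 black — skip
      2 gray
        2→13: 13 is gray → back edge
First back edge: 2 → 13.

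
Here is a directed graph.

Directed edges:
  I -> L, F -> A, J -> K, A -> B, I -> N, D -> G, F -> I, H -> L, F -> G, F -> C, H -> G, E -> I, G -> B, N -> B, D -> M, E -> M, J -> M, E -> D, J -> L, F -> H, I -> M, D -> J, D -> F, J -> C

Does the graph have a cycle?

No

DFS with white/gray/black marking, starting from N:
N gray
  B gray
  B black
N black
A gray
  A→B: B black — skip
A black
C gray
C black
D gray
  M gray
  M black
  J gray
    J→C: C black — skip
    J→M: M black — skip
    L gray
    L black
    K gray
    K black
  J black
  F gray
    G gray
      G→B: B black — skip
    G black
    F→C: C black — skip
    H gray
      H→L: L black — skip
      H→G: G black — skip
    H black
    I gray
      I→N: N black — skip
      I→L: L black — skip
      I→M: M black — skip
    I black
    F→A: A black — skip
  F black
  D→G: G black — skip
D black
E gray
  E→M: M black — skip
  E→D: D black — skip
  E→I: I black — skip
E black
Every edge goes to a white or black vertex — no back edge, so the graph is acyclic.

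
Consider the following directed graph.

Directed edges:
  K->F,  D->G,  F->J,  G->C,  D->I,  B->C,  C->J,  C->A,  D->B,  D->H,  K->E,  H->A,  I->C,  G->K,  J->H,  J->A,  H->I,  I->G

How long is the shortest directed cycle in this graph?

4

For each vertex v, BFS finds the shortest path from v back to v.
The shortest such closed walk is H → I → C → J → H, length 4.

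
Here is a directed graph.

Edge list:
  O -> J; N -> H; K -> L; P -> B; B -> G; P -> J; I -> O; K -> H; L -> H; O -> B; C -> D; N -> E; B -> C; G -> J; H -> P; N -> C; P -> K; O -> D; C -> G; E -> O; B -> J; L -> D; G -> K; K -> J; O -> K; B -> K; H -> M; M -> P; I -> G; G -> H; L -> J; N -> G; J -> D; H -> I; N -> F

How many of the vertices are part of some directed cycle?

A vertex is on a directed cycle iff it belongs to a strongly connected component of size ≥ 2 (or has a self-loop).
The vertices on cycles are {B, C, G, H, I, K, L, M, O, P} — 10 in total.

10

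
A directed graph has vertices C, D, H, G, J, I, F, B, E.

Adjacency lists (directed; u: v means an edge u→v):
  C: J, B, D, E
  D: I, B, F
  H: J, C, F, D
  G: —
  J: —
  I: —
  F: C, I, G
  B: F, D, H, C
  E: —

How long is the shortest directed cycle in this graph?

2

For each vertex v, BFS finds the shortest path from v back to v.
The shortest such closed walk is B → D → B, length 2.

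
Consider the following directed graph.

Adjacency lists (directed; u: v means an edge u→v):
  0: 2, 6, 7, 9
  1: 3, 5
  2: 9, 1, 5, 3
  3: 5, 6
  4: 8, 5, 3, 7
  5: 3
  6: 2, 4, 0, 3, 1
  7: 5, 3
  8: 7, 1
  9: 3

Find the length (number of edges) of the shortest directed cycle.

For each vertex v, BFS finds the shortest path from v back to v.
The shortest such closed walk is 6 → 0 → 6, length 2.

2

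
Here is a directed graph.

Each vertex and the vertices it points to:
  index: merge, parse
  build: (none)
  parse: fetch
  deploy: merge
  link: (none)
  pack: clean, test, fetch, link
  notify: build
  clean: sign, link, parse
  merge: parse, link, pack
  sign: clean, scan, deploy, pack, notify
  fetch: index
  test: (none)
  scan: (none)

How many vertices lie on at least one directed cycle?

8

A vertex is on a directed cycle iff it belongs to a strongly connected component of size ≥ 2 (or has a self-loop).
The vertices on cycles are {pack, sign, clean, fetch, index, merge, parse, deploy} — 8 in total.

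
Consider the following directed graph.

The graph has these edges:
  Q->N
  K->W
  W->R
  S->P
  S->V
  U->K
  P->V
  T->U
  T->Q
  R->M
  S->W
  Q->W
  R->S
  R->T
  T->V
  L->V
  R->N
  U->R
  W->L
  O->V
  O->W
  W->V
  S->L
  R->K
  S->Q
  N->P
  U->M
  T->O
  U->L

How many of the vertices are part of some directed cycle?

8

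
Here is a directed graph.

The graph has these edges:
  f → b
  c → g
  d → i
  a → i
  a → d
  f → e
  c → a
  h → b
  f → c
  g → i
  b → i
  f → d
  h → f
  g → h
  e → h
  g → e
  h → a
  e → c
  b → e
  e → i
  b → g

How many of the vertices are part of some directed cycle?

6

A vertex is on a directed cycle iff it belongs to a strongly connected component of size ≥ 2 (or has a self-loop).
The vertices on cycles are {b, c, e, f, g, h} — 6 in total.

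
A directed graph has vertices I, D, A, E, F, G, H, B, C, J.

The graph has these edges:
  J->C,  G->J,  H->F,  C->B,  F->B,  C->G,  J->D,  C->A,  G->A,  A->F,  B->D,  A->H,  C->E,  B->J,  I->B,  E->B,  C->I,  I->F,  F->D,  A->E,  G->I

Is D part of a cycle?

D lies on a cycle iff there is a path from D back to itself.
Exploring from D, it never reaches itself; equivalently, its strongly connected component is a singleton.

No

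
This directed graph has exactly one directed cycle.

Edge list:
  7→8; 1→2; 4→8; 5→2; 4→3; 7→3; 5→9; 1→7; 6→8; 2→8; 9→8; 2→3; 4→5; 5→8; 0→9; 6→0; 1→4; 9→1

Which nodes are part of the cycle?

1, 4, 5, 9

DFS with gray/black marking from 9:
9 gray
  1 gray
    2 gray
      8 gray
      8 black
      3 gray
      3 black
    2 black
    4 gray
      5 gray
        5→8: 8 black — skip
        5→9: 9 is gray → back edge
Back edge closes the cycle 9 → 1 → 4 → 5 → 9; its vertices are {1, 4, 5, 9}.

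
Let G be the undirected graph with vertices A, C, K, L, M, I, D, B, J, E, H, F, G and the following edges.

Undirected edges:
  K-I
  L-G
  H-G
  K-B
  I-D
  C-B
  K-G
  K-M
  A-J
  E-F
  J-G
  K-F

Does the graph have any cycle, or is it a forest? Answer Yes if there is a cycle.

No

DFS, tracking each vertex's parent; an edge to a visited non-parent vertex closes a cycle.
Start from D:
visit D (parent –)
  visit I (parent D)
    visit K (parent I)
      visit G (parent K)
        G–K: parent, skip
        visit H (parent G)
          H–G: parent, skip
        visit J (parent G)
          visit A (parent J)
            A–J: parent, skip
          J–G: parent, skip
        visit L (parent G)
          L–G: parent, skip
      visit M (parent K)
        M–K: parent, skip
      K–I: parent, skip
      visit F (parent K)
        visit E (parent F)
          E–F: parent, skip
        F–K: parent, skip
      visit B (parent K)
        visit C (parent B)
          C–B: parent, skip
        B–K: parent, skip
    I–D: parent, skip
No non-parent visited neighbor found — the graph is a forest.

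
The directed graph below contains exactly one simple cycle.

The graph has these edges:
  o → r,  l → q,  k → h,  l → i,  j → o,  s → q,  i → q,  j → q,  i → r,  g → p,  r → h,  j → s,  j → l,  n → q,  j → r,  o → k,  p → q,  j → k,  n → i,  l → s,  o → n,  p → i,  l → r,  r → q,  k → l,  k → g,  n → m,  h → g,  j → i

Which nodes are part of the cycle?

g, h, i, p, r

DFS with gray/black marking from h:
h gray
  g gray
    p gray
      q gray
      q black
      i gray
        r gray
          r→q: q black — skip
          r→h: h is gray → back edge
Back edge closes the cycle h → g → p → i → r → h; its vertices are {g, h, i, p, r}.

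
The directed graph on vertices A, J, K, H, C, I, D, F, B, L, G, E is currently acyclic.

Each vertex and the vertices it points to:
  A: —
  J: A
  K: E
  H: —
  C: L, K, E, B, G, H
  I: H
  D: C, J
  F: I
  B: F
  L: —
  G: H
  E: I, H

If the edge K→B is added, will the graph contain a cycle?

Adding K→B creates a cycle iff B can already reach K.
Explore from B: no path reaches K. The graph stays acyclic.

No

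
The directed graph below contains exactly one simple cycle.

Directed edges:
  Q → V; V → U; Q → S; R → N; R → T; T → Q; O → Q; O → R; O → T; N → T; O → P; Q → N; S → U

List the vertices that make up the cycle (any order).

N, Q, T

DFS with gray/black marking from Q:
Q gray
  V gray
    U gray
    U black
  V black
  S gray
    S→U: U black — skip
  S black
  N gray
    T gray
      T→Q: Q is gray → back edge
Back edge closes the cycle Q → N → T → Q; its vertices are {N, Q, T}.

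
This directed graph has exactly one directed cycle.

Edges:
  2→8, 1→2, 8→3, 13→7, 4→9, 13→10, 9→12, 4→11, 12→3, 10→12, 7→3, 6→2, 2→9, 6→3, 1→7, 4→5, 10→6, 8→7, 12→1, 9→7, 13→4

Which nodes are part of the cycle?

DFS with gray/black marking from 12:
12 gray
  1 gray
    7 gray
      3 gray
      3 black
    7 black
    2 gray
      9 gray
        9→7: 7 black — skip
        9→12: 12 is gray → back edge
Back edge closes the cycle 12 → 1 → 2 → 9 → 12; its vertices are {1, 2, 9, 12}.

1, 2, 9, 12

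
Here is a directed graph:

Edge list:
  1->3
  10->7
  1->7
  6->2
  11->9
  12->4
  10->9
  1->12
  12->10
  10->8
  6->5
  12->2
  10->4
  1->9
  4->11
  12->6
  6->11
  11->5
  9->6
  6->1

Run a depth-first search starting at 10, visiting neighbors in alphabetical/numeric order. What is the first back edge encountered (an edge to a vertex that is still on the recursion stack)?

1→9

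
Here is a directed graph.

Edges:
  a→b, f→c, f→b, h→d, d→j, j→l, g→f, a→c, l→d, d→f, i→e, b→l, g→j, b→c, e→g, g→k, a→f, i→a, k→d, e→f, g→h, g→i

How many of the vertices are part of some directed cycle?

A vertex is on a directed cycle iff it belongs to a strongly connected component of size ≥ 2 (or has a self-loop).
The vertices on cycles are {b, d, e, f, g, i, j, l} — 8 in total.

8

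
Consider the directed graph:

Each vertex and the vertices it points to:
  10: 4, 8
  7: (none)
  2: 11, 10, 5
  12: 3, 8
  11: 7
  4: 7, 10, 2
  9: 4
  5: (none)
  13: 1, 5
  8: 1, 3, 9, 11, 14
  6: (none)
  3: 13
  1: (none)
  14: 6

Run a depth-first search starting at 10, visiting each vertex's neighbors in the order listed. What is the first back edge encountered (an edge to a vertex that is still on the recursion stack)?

DFS from 10 (visiting each vertex's neighbors in the order listed); mark gray on enter, black on exit:
10 gray
  4 gray
    7 gray
    7 black
    4→10: 10 is gray → back edge
First back edge: 4 → 10.

4->10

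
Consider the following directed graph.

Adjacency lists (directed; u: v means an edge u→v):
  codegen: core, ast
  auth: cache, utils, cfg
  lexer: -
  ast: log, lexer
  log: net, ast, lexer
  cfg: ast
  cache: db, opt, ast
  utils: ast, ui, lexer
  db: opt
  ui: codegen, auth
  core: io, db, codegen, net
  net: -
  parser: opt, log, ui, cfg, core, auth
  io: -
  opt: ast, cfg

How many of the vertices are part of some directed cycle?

7

A vertex is on a directed cycle iff it belongs to a strongly connected component of size ≥ 2 (or has a self-loop).
The vertices on cycles are {ui, ast, log, auth, core, utils, codegen} — 7 in total.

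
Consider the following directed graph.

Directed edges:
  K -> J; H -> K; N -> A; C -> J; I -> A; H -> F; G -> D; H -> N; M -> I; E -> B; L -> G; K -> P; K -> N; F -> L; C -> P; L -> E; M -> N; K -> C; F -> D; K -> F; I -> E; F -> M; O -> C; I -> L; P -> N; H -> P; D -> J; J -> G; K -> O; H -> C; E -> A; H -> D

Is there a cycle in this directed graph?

DFS with white/gray/black marking, starting from K:
K gray
  O gray
    C gray
      J gray
        G gray
          D gray
            D→J: J is gray → back edge
Back edge found, so a cycle exists: J → G → D → J.

Yes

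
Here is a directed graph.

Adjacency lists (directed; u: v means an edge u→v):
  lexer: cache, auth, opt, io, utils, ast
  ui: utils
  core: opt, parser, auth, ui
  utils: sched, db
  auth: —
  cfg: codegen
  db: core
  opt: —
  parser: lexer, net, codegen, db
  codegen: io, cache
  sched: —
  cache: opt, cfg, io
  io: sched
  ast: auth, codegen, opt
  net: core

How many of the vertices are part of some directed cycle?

10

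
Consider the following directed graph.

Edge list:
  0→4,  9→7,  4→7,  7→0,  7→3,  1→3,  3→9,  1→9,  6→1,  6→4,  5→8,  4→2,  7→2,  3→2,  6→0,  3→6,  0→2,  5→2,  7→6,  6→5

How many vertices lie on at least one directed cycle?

7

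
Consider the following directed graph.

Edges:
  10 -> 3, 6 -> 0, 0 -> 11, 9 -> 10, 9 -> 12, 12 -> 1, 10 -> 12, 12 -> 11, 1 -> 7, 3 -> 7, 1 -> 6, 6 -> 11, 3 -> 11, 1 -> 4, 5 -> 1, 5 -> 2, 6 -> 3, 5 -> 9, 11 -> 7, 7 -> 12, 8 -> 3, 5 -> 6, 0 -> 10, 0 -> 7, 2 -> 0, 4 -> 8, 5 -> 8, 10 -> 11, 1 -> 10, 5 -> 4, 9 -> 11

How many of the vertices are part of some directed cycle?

A vertex is on a directed cycle iff it belongs to a strongly connected component of size ≥ 2 (or has a self-loop).
The vertices on cycles are {0, 1, 3, 4, 6, 7, 8, 10, 11, 12} — 10 in total.

10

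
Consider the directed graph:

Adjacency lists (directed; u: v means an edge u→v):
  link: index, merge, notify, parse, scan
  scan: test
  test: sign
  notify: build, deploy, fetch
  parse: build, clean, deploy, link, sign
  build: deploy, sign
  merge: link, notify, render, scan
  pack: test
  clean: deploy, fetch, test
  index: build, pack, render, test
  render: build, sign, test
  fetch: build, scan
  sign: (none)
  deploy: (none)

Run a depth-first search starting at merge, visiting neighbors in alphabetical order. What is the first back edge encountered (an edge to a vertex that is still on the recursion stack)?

link->merge

DFS from merge (visiting neighbors in alphabetical order); mark gray on enter, black on exit:
merge gray
  link gray
    index gray
      build gray
        deploy gray
        deploy black
        sign gray
        sign black
      build black
      pack gray
        test gray
          test→sign: sign black — skip
        test black
      pack black
      render gray
        render→build: build black — skip
        render→sign: sign black — skip
        render→test: test black — skip
      render black
      index→test: test black — skip
    index black
    link→merge: merge is gray → back edge
First back edge: link → merge.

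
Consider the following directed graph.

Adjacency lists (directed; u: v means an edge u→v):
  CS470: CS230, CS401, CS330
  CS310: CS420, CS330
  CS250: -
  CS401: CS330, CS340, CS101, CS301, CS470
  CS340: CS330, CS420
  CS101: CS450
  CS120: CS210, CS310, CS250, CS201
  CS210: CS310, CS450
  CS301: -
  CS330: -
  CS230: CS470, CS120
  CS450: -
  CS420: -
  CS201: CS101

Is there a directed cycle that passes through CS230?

Yes

CS230 is on a cycle iff CS230 can reach itself via ≥1 edge.
CS230 → CS470 → CS230 — yes.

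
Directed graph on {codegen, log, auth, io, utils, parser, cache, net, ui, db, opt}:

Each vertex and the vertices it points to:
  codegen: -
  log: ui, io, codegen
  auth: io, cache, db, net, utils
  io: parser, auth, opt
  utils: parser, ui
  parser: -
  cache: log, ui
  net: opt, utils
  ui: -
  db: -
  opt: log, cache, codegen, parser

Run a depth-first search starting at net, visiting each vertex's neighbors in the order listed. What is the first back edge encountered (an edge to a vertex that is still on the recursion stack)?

auth->io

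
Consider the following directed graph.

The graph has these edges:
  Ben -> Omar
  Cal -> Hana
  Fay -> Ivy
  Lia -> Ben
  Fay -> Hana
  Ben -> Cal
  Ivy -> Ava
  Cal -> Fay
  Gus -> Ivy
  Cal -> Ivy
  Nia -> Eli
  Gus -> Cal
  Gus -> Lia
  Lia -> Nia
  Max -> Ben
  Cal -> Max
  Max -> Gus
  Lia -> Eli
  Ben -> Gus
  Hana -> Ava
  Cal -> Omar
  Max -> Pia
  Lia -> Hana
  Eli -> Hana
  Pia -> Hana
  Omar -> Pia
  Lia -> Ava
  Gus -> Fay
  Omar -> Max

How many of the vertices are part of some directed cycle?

6

A vertex is on a directed cycle iff it belongs to a strongly connected component of size ≥ 2 (or has a self-loop).
The vertices on cycles are {Ben, Cal, Gus, Lia, Max, Omar} — 6 in total.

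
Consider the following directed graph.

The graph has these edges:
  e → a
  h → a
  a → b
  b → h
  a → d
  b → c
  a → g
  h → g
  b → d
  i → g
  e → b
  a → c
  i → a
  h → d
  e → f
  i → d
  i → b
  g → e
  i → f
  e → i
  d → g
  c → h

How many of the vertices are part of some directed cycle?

8

A vertex is on a directed cycle iff it belongs to a strongly connected component of size ≥ 2 (or has a self-loop).
The vertices on cycles are {a, b, c, d, e, g, h, i} — 8 in total.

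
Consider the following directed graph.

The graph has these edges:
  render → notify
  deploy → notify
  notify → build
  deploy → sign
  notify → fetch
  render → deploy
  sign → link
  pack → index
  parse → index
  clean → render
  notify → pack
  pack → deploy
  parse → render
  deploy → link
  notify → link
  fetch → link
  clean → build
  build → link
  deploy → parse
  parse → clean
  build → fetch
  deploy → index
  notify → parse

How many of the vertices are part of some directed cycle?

A vertex is on a directed cycle iff it belongs to a strongly connected component of size ≥ 2 (or has a self-loop).
The vertices on cycles are {pack, clean, parse, deploy, notify, render} — 6 in total.

6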